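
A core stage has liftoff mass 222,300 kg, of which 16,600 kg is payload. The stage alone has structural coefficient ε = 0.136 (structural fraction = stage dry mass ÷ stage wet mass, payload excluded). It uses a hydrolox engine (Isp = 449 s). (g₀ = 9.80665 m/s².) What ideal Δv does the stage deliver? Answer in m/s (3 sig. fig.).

Δv ≈ 7080 m/s

Stage wet mass = m₀ − payload = 222,300 − 16,600 = 205,700 kg.
Stage dry mass = ε × stage wet mass = 0.136 × 205,700 = 27,975.2 kg.
Burnout mass m_f = stage dry + payload = 27,975.2 + 16,600 = 44,575.2 kg.
v_e = Isp · g₀ = 449 × 9.80665 = 4403.2 m/s.
Using Δv = v_e ln(m₀/m_f): Δv = v_e · ln(222,300/44,575.2) = 4403.2 × ln(4.987) = 4403.2 × 1.6069 ≈ 7075 m/s.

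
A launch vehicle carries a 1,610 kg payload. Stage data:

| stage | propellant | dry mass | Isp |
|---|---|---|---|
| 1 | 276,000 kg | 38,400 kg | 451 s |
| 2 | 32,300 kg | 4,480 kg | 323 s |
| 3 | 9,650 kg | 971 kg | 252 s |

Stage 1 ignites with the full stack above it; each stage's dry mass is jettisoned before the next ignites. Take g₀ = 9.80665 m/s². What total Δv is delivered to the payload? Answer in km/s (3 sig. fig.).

Δv ≈ 13.6 km/s

Ignition mass of stage 1 = 276,000+38,400 + 32,300+4,480 + 9,650+971 + 1,610 = 363,411 kg.
Stage 1: m₀ = 363,411 kg, m_f = 363,411 − 276,000 = 87,411 kg; Δv = 451×9.80665×ln(4.157) = 4422.8×1.4249 ≈ 6302 m/s.
Stage 2: m₀ = 49,011 kg, m_f = 49,011 − 32,300 = 16,711 kg; Δv = 323×9.80665×ln(2.933) = 3167.5×1.0760 ≈ 3408 m/s.
Stage 3: m₀ = 12,231 kg, m_f = 12,231 − 9,650 = 2,581 kg; Δv = 252×9.80665×ln(4.739) = 2471.3×1.5558 ≈ 3845 m/s.
Total Δv = 6302 + 3408 + 3845 = 13555 m/s.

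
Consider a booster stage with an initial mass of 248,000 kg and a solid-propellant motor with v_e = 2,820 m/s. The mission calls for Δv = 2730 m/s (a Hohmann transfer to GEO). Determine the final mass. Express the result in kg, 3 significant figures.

Rocket equation: m₀/m_f = exp(Δv / v_e) = exp(2730 / 2820.0) = exp(0.9681) = 2.6329.
m_f = m₀ / 2.6329 = 248,000 / 2.6329 = 94,192.7 kg.

final mass ≈ 94200 kg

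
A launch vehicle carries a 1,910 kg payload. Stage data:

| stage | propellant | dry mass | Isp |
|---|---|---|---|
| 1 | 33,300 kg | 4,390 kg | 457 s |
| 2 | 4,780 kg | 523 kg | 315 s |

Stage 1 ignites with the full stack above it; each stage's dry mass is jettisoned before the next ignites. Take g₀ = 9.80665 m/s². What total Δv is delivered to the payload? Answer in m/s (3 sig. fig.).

Δv ≈ 9420 m/s

Ignition mass of stage 1 = 33,300+4,390 + 4,780+523 + 1,910 = 44,903 kg.
Stage 1: m₀ = 44,903 kg, m_f = 44,903 − 33,300 = 11,603 kg; Δv = 457×9.80665×ln(3.87) = 4481.6×1.3532 ≈ 6065 m/s.
Stage 2: m₀ = 7,213 kg, m_f = 7,213 − 4,780 = 2,433 kg; Δv = 315×9.80665×ln(2.965) = 3089.1×1.0868 ≈ 3357 m/s.
Total Δv = 6065 + 3357 = 9422 m/s.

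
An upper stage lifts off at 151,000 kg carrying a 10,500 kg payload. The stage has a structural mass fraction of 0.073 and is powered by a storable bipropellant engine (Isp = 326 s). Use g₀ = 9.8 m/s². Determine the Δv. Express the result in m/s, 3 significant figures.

Stage wet mass = m₀ − payload = 151,000 − 10,500 = 140,500 kg.
Stage dry mass = ε × stage wet mass = 0.073 × 140,500 = 10,256.5 kg.
Burnout mass m_f = stage dry + payload = 10,256.5 + 10,500 = 20,756.5 kg.
v_e = Isp · g₀ = 326 × 9.8 = 3194.8 m/s.
Rocket equation: Δv = v_e · ln(151,000/20,756.5) = 3194.8 × ln(7.275) = 3194.8 × 1.9844 ≈ 6340 m/s.

Δv ≈ 6340 m/s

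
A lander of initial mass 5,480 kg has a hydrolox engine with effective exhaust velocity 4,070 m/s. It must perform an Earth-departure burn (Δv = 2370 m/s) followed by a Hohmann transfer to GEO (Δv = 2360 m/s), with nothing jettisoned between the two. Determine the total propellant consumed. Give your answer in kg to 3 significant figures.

total propellant consumed ≈ 3770 kg

After the first burn: m = 5480 × exp(−2370/4070.0) = 5480 × 0.55861 = 3,061.18 kg.
After the second burn: m = 3,061.18 × exp(−2360/4070.0) = 3,061.18 × 0.55998 = 1,714.2 kg.
Total propellant = m₀ − m_final = 5480 − 1,714.2 = 3,765.8 kg.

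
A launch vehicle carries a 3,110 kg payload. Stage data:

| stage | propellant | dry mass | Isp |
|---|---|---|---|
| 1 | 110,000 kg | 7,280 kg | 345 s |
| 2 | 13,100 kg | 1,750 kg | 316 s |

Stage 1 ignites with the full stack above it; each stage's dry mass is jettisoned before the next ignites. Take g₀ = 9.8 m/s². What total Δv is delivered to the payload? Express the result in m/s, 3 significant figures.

Ignition mass of stage 1 = 110,000+7,280 + 13,100+1,750 + 3,110 = 135,240 kg.
Stage 1: m₀ = 135,240 kg, m_f = 135,240 − 110,000 = 25,240 kg; Δv = 345×9.8×ln(5.358) = 3381.0×1.6786 ≈ 5675 m/s.
Stage 2: m₀ = 17,960 kg, m_f = 17,960 − 13,100 = 4,860 kg; Δv = 316×9.8×ln(3.695) = 3096.8×1.3071 ≈ 4048 m/s.
Total Δv = 5675 + 4048 = 9723 m/s.

Δv ≈ 9720 m/s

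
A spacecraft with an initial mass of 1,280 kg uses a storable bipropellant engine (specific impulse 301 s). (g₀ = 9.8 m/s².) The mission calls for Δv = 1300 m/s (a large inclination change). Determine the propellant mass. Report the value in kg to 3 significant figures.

propellant mass ≈ 456 kg

v_e = Isp · g₀ = 301 × 9.8 = 2949.8 m/s.
From the ideal rocket equation, m₀/m_f = exp(Δv / v_e) = exp(1300 / 2949.8) = exp(0.4407) = 1.5538.
m_f = 1,280 / 1.5538 = 823.787 kg, so propellant = m₀ − m_f = 1,280 − 823.787 = 456.213 kg.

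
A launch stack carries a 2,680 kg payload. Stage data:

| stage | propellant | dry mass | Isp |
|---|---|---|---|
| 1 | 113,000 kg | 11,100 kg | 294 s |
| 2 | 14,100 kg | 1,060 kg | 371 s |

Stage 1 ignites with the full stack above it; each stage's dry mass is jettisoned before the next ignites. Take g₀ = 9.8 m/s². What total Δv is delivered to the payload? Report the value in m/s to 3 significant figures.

Ignition mass of stage 1 = 113,000+11,100 + 14,100+1,060 + 2,680 = 141,940 kg.
Stage 1: m₀ = 141,940 kg, m_f = 141,940 − 113,000 = 28,940 kg; Δv = 294×9.8×ln(4.905) = 2881.2×1.5902 ≈ 4582 m/s.
Stage 2: m₀ = 17,840 kg, m_f = 17,840 − 14,100 = 3,740 kg; Δv = 371×9.8×ln(4.77) = 3635.8×1.5624 ≈ 5680 m/s.
Total Δv = 4582 + 5680 = 10262 m/s.

Δv ≈ 10300 m/s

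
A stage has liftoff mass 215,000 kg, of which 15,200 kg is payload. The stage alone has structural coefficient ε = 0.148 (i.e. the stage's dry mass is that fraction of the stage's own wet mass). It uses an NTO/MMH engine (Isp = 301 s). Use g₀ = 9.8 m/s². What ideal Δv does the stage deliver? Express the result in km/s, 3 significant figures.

Δv ≈ 4.63 km/s

Stage wet mass = m₀ − payload = 215,000 − 15,200 = 199,800 kg.
Stage dry mass = ε × stage wet mass = 0.148 × 199,800 = 29,570.4 kg.
Burnout mass m_f = stage dry + payload = 29,570.4 + 15,200 = 44,770.4 kg.
v_e = Isp · g₀ = 301 × 9.8 = 2949.8 m/s.
Δv = v_e · ln(215,000/44,770.4) = 2949.8 × ln(4.802) = 2949.8 × 1.5691 ≈ 4629 m/s.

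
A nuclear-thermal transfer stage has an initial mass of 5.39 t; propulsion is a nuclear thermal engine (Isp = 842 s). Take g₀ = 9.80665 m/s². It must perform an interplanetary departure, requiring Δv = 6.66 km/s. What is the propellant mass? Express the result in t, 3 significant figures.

propellant mass ≈ 2.98 t

v_e = Isp · g₀ = 842 × 9.80665 = 8257.2 m/s.
Rocket equation: m₀/m_f = exp(Δv / v_e) = exp(6660 / 8257.2) = exp(0.8066) = 2.2402.
m_f = 5.39 / 2.2402 = 2.40604 t, so propellant = m₀ − m_f = 5.39 − 2.40604 = 2.98396 t.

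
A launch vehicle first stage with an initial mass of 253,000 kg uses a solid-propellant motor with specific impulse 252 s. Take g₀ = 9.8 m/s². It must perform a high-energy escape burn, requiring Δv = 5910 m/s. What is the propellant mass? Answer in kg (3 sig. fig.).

propellant mass ≈ 230000 kg

v_e = Isp · g₀ = 252 × 9.8 = 2469.6 m/s.
m₀/m_f = exp(Δv / v_e) = exp(5910 / 2469.6) = exp(2.3931) = 10.9474.
m_f = 253,000 / 10.9474 = 23,110.5 kg, so propellant = m₀ − m_f = 253,000 − 23,110.5 = 229,889.5 kg.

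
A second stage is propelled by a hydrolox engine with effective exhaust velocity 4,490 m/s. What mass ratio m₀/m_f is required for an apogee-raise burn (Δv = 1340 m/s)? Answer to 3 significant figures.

From the ideal rocket equation, m₀/m_f = exp(Δv / v_e) = exp(1340 / 4490.0) = exp(0.2984) = 1.3478.

mass ratio ≈ 1.35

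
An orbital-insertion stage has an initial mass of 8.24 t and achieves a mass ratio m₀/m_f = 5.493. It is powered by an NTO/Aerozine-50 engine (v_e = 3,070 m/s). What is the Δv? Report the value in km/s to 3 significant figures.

Δv ≈ 5.23 km/s

Rocket equation: Δv = v_e · ln(5.493) = 3070.0 × 1.7035 ≈ 5229.7 m/s.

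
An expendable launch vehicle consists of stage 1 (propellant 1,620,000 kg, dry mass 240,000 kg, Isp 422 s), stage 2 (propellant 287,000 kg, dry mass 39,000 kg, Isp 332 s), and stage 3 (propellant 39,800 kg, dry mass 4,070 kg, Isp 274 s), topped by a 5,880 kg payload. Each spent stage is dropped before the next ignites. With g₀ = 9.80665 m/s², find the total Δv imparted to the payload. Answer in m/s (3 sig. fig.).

Ignition mass of stage 1 = 1,620,000+240,000 + 287,000+39,000 + 39,800+4,070 + 5,880 = 2,235,750 kg.
Stage 1: m₀ = 2,235,750 kg, m_f = 2,235,750 − 1,620,000 = 615,750 kg; Δv = 422×9.80665×ln(3.631) = 4138.4×1.2895 ≈ 5336 m/s.
Stage 2: m₀ = 375,750 kg, m_f = 375,750 − 287,000 = 88,750 kg; Δv = 332×9.80665×ln(4.234) = 3255.8×1.4431 ≈ 4698 m/s.
Stage 3: m₀ = 49,750 kg, m_f = 49,750 − 39,800 = 9,950 kg; Δv = 274×9.80665×ln(5) = 2687.0×1.6094 ≈ 4325 m/s.
Total Δv = 5336 + 4698 + 4325 = 14359 m/s.

Δv ≈ 14400 m/s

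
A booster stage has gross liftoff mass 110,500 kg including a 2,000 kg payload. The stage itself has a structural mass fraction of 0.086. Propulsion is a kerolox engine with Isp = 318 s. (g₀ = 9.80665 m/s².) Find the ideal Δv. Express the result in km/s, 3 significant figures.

Stage wet mass = m₀ − payload = 110,500 − 2,000 = 108,500 kg.
Stage dry mass = ε × stage wet mass = 0.086 × 108,500 = 9,331 kg.
Burnout mass m_f = stage dry + payload = 9,331 + 2,000 = 11,331 kg.
v_e = Isp · g₀ = 318 × 9.80665 = 3118.5 m/s.
Δv = v_e · ln(110,500/11,331) = 3118.5 × ln(9.752) = 3118.5 × 2.2775 ≈ 7102 m/s.

Δv ≈ 7.10 km/s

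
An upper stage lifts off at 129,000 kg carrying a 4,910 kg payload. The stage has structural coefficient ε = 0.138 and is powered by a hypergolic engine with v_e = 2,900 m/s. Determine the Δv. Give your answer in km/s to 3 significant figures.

Stage wet mass = m₀ − payload = 129,000 − 4,910 = 124,090 kg.
Stage dry mass = ε × stage wet mass = 0.138 × 124,090 = 17,124.4 kg.
Burnout mass m_f = stage dry + payload = 17,124.4 + 4,910 = 22,034.4 kg.
From the ideal rocket equation, Δv = v_e · ln(129,000/22,034.4) = 2900.0 × ln(5.854) = 2900.0 × 1.7672 ≈ 5125 m/s.

Δv ≈ 5.12 km/s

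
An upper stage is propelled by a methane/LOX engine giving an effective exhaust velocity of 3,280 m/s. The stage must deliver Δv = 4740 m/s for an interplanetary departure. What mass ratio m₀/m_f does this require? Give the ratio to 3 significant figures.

mass ratio ≈ 4.24

Using Δv = v_e ln(m₀/m_f): m₀/m_f = exp(Δv / v_e) = exp(4740 / 3280.0) = exp(1.4451) = 4.2424.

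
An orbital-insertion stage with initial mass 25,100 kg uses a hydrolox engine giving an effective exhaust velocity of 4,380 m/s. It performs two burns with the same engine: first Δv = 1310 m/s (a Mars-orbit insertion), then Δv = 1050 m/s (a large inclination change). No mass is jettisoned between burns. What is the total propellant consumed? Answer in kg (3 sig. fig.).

total propellant consumed ≈ 10500 kg

After the first burn: m = 25100 × exp(−1310/4380.0) = 25100 × 0.74150 = 18,611.7 kg.
After the second burn: m = 18,611.7 × exp(−1050/4380.0) = 18,611.7 × 0.78684 = 14,644.4 kg.
Total propellant = m₀ − m_final = 25100 − 14,644.4 = 10,455.6 kg.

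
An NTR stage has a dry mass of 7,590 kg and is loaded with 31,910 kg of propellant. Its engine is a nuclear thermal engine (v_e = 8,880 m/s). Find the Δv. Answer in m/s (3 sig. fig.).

m₀ = m_dry + m_prop = 7,590 + 31,910 = 39,500 kg.
Rocket equation: Δv = v_e · ln(m₀/m_f) = 8880.0 × ln(5.204) = 8880.0 × 1.6495 ≈ 14647.3 m/s.

Δv ≈ 14600 m/s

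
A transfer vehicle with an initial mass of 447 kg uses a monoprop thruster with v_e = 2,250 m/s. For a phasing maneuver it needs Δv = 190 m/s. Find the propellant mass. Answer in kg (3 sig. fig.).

propellant mass ≈ 36.2 kg

Rocket equation: m₀/m_f = exp(Δv / v_e) = exp(190 / 2250.0) = exp(0.0844) = 1.0881.
m_f = 447 / 1.0881 = 410.808 kg, so propellant = m₀ − m_f = 447 − 410.808 = 36.192 kg.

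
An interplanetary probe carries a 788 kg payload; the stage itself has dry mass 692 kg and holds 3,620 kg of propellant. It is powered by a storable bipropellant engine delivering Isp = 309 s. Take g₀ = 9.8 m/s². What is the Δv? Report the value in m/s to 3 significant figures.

v_e = Isp · g₀ = 309 × 9.8 = 3028.2 m/s.
m₀ = payload + dry + propellant = 788 + 692 + 3,620 = 5,100 kg.
m_f = payload + dry = 788 + 692 = 1,480 kg.
Rocket equation: Δv = v_e · ln(m₀/m_f) = 3028.2 × ln(3.446) = 3028.2 × 1.2372 ≈ 3746.5 m/s.

Δv ≈ 3750 m/s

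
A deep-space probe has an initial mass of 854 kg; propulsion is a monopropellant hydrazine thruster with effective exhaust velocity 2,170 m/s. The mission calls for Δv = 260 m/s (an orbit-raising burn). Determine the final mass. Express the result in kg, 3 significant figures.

m₀/m_f = exp(Δv / v_e) = exp(260 / 2170.0) = exp(0.1198) = 1.1273.
m_f = m₀ / 1.1273 = 854 / 1.1273 = 757.562 kg.

final mass ≈ 758 kg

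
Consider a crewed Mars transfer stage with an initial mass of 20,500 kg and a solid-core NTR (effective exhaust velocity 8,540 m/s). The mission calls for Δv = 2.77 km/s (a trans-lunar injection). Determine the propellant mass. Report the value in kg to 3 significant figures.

propellant mass ≈ 5680 kg

m₀/m_f = exp(Δv / v_e) = exp(2770 / 8540.0) = exp(0.3244) = 1.3831.
m_f = 20,500 / 1.3831 = 14,821.8 kg, so propellant = m₀ − m_f = 20,500 − 14,821.8 = 5,678.2 kg.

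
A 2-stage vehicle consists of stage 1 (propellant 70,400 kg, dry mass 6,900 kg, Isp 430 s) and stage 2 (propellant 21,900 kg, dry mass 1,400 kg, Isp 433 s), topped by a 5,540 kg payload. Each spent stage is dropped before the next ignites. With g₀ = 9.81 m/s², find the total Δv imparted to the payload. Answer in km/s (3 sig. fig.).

Δv ≈ 10.6 km/s

Ignition mass of stage 1 = 70,400+6,900 + 21,900+1,400 + 5,540 = 106,140 kg.
Stage 1: m₀ = 106,140 kg, m_f = 106,140 − 70,400 = 35,740 kg; Δv = 430×9.81×ln(2.97) = 4218.3×1.0885 ≈ 4592 m/s.
Stage 2: m₀ = 28,840 kg, m_f = 28,840 − 21,900 = 6,940 kg; Δv = 433×9.81×ln(4.156) = 4247.7×1.4245 ≈ 6051 m/s.
Total Δv = 4592 + 6051 = 10643 m/s.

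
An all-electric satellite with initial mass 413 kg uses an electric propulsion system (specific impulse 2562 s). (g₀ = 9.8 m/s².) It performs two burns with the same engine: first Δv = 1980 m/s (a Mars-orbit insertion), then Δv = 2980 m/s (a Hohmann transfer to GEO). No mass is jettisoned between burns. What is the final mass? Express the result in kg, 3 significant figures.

v_e = Isp · g₀ = 2562 × 9.8 = 25107.6 m/s.
After the first burn: m = 413 × exp(−1980/25107.6) = 413 × 0.92417 = 381.682 kg.
After the second burn: m = 381.682 × exp(−2980/25107.6) = 381.682 × 0.88808 = 338.964 kg.

final mass ≈ 339 kg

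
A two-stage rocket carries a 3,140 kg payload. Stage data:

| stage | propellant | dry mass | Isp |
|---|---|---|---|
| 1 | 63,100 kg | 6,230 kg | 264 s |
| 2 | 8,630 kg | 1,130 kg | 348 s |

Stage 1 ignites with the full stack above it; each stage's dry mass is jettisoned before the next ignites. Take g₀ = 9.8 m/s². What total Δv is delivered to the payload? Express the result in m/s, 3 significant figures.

Δv ≈ 7540 m/s

Ignition mass of stage 1 = 63,100+6,230 + 8,630+1,130 + 3,140 = 82,230 kg.
Stage 1: m₀ = 82,230 kg, m_f = 82,230 − 63,100 = 19,130 kg; Δv = 264×9.8×ln(4.298) = 2587.2×1.4583 ≈ 3773 m/s.
Stage 2: m₀ = 12,900 kg, m_f = 12,900 − 8,630 = 4,270 kg; Δv = 348×9.8×ln(3.021) = 3410.4×1.1056 ≈ 3771 m/s.
Total Δv = 3773 + 3771 = 7544 m/s.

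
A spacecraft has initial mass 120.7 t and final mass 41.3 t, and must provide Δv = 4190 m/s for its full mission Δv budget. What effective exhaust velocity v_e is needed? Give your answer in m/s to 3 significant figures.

ln(m₀/m_f) = ln(120700/41300) = ln(2.923) = 1.0724.
Using Δv = v_e ln(m₀/m_f): v_e = Δv / ln(m₀/m_f) = 4190 / 1.0724 = 3907.0 m/s.

v_e ≈ 3910 m/s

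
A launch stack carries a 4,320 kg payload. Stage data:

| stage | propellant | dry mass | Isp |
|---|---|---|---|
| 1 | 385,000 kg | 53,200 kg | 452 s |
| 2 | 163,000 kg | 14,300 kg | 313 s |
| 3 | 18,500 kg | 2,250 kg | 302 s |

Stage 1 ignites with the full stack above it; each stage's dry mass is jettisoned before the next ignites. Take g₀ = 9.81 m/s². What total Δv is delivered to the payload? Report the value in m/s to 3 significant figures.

Δv ≈ 13100 m/s

Ignition mass of stage 1 = 385,000+53,200 + 163,000+14,300 + 18,500+2,250 + 4,320 = 640,570 kg.
Stage 1: m₀ = 640,570 kg, m_f = 640,570 − 385,000 = 255,570 kg; Δv = 452×9.81×ln(2.506) = 4434.1×0.9189 ≈ 4074 m/s.
Stage 2: m₀ = 202,370 kg, m_f = 202,370 − 163,000 = 39,370 kg; Δv = 313×9.81×ln(5.14) = 3070.5×1.6371 ≈ 5027 m/s.
Stage 3: m₀ = 25,070 kg, m_f = 25,070 − 18,500 = 6,570 kg; Δv = 302×9.81×ln(3.816) = 2962.6×1.3392 ≈ 3967 m/s.
Total Δv = 4074 + 5027 + 3967 = 13068 m/s.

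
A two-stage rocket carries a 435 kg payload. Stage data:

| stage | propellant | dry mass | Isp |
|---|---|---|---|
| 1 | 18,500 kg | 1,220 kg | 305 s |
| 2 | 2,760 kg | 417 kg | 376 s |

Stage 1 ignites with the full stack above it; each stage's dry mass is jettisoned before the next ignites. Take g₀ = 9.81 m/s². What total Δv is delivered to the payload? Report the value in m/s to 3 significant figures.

Ignition mass of stage 1 = 18,500+1,220 + 2,760+417 + 435 = 23,332 kg.
Stage 1: m₀ = 23,332 kg, m_f = 23,332 − 18,500 = 4,832 kg; Δv = 305×9.81×ln(4.829) = 2992.1×1.5746 ≈ 4711 m/s.
Stage 2: m₀ = 3,612 kg, m_f = 3,612 − 2,760 = 852 kg; Δv = 376×9.81×ln(4.239) = 3688.6×1.4444 ≈ 5328 m/s.
Total Δv = 4711 + 5328 = 10039 m/s.

Δv ≈ 10000 m/s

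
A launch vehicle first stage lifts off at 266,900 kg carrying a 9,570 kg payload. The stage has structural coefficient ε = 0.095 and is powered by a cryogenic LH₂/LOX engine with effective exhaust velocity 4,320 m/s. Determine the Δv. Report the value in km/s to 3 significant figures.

Stage wet mass = m₀ − payload = 266,900 − 9,570 = 257,330 kg.
Stage dry mass = ε × stage wet mass = 0.095 × 257,330 = 24,446.4 kg.
Burnout mass m_f = stage dry + payload = 24,446.4 + 9,570 = 34,016.4 kg.
By the Tsiolkovsky rocket equation, Δv = v_e · ln(266,900/34,016.4) = 4320.0 × ln(7.846) = 4320.0 × 2.0600 ≈ 8899 m/s.

Δv ≈ 8.90 km/s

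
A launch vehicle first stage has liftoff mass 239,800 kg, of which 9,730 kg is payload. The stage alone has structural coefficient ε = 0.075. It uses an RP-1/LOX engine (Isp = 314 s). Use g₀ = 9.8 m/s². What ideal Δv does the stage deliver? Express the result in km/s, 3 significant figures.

Δv ≈ 6.72 km/s

Stage wet mass = m₀ − payload = 239,800 − 9,730 = 230,070 kg.
Stage dry mass = ε × stage wet mass = 0.075 × 230,070 = 17,255.3 kg.
Burnout mass m_f = stage dry + payload = 17,255.3 + 9,730 = 26,985.3 kg.
v_e = Isp · g₀ = 314 × 9.8 = 3077.2 m/s.
Rocket equation: Δv = v_e · ln(239,800/26,985.3) = 3077.2 × ln(8.886) = 3077.2 × 2.1845 ≈ 6722 m/s.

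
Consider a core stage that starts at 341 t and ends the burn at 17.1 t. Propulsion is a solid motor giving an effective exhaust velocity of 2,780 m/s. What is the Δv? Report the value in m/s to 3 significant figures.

From the ideal rocket equation, Δv = v_e · ln(m₀/m_f) = 2780.0 × ln(19.94) = 2780.0 × 2.9928 ≈ 8320.0 m/s.

Δv ≈ 8320 m/s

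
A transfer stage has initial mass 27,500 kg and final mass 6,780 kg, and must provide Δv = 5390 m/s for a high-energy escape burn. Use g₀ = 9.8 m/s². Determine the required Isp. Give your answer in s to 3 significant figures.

Isp ≈ 393 s

ln(m₀/m_f) = ln(27500/6780) = ln(4.056) = 1.4002.
v_e = Δv / ln(m₀/m_f) = 5390 / 1.4002 = 3849.4 m/s.
Isp = v_e / g₀ = 3849.4 / 9.8 = 392.8 s.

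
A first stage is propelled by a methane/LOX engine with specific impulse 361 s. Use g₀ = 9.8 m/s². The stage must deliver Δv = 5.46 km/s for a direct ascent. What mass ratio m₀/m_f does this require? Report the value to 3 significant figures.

v_e = Isp · g₀ = 361 × 9.8 = 3537.8 m/s.
m₀/m_f = exp(Δv / v_e) = exp(5460 / 3537.8) = exp(1.5433) = 4.6802.

mass ratio ≈ 4.68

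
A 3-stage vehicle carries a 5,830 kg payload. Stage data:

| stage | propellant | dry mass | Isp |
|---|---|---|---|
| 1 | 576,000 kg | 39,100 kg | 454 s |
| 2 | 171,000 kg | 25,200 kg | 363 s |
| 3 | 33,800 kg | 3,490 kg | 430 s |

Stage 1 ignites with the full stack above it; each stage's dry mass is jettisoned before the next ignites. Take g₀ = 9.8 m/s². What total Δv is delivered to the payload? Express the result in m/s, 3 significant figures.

Δv ≈ 15900 m/s

Ignition mass of stage 1 = 576,000+39,100 + 171,000+25,200 + 33,800+3,490 + 5,830 = 854,420 kg.
Stage 1: m₀ = 854,420 kg, m_f = 854,420 − 576,000 = 278,420 kg; Δv = 454×9.8×ln(3.069) = 4449.2×1.1213 ≈ 4989 m/s.
Stage 2: m₀ = 239,320 kg, m_f = 239,320 − 171,000 = 68,320 kg; Δv = 363×9.8×ln(3.503) = 3557.4×1.2536 ≈ 4460 m/s.
Stage 3: m₀ = 43,120 kg, m_f = 43,120 − 33,800 = 9,320 kg; Δv = 430×9.8×ln(4.627) = 4214.0×1.5318 ≈ 6455 m/s.
Total Δv = 4989 + 4460 + 6455 = 15904 m/s.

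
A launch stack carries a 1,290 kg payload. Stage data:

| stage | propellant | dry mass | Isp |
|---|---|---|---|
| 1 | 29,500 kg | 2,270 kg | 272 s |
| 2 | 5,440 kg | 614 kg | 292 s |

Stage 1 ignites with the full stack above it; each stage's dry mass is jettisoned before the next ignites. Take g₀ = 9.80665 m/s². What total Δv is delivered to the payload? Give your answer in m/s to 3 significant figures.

Δv ≈ 7610 m/s

Ignition mass of stage 1 = 29,500+2,270 + 5,440+614 + 1,290 = 39,114 kg.
Stage 1: m₀ = 39,114 kg, m_f = 39,114 − 29,500 = 9,614 kg; Δv = 272×9.80665×ln(4.068) = 2667.4×1.4033 ≈ 3743 m/s.
Stage 2: m₀ = 7,344 kg, m_f = 7,344 − 5,440 = 1,904 kg; Δv = 292×9.80665×ln(3.857) = 2863.5×1.3499 ≈ 3866 m/s.
Total Δv = 3743 + 3866 = 7609 m/s.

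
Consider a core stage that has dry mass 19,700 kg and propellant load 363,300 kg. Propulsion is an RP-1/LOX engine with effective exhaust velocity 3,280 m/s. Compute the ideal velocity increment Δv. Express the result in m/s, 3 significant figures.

m₀ = m_dry + m_prop = 19,700 + 363,300 = 383,000 kg.
Rocket equation: Δv = v_e · ln(m₀/m_f) = 3280.0 × ln(19.44) = 3280.0 × 2.9674 ≈ 9733.1 m/s.

Δv ≈ 9730 m/s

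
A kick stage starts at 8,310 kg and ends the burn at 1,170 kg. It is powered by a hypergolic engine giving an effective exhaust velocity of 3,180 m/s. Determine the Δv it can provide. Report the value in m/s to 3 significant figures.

Δv = v_e · ln(m₀/m_f) = 3180.0 × ln(7.103) = 3180.0 × 1.9605 ≈ 6234.2 m/s.

Δv ≈ 6230 m/s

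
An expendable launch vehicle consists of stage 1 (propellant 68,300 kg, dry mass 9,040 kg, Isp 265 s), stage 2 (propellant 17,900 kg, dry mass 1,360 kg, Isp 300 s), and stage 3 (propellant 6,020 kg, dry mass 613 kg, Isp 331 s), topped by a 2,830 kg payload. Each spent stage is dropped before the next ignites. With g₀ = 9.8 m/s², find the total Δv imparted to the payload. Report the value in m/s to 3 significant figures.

Δv ≈ 8830 m/s

Ignition mass of stage 1 = 68,300+9,040 + 17,900+1,360 + 6,020+613 + 2,830 = 106,063 kg.
Stage 1: m₀ = 106,063 kg, m_f = 106,063 − 68,300 = 37,763 kg; Δv = 265×9.8×ln(2.809) = 2597.0×1.0327 ≈ 2682 m/s.
Stage 2: m₀ = 28,723 kg, m_f = 28,723 − 17,900 = 10,823 kg; Δv = 300×9.8×ln(2.654) = 2940.0×0.9760 ≈ 2870 m/s.
Stage 3: m₀ = 9,463 kg, m_f = 9,463 − 6,020 = 3,443 kg; Δv = 331×9.8×ln(2.748) = 3243.8×1.0110 ≈ 3280 m/s.
Total Δv = 2682 + 2870 + 3280 = 8832 m/s.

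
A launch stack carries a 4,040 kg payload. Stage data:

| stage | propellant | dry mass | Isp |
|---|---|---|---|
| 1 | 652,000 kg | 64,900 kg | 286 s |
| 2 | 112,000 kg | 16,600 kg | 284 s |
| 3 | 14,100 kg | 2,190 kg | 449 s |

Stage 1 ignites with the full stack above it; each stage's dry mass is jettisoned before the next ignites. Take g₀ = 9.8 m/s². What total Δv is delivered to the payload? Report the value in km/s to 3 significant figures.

Ignition mass of stage 1 = 652,000+64,900 + 112,000+16,600 + 14,100+2,190 + 4,040 = 865,830 kg.
Stage 1: m₀ = 865,830 kg, m_f = 865,830 − 652,000 = 213,830 kg; Δv = 286×9.8×ln(4.049) = 2802.8×1.3985 ≈ 3920 m/s.
Stage 2: m₀ = 148,930 kg, m_f = 148,930 − 112,000 = 36,930 kg; Δv = 284×9.8×ln(4.033) = 2783.2×1.3945 ≈ 3881 m/s.
Stage 3: m₀ = 20,330 kg, m_f = 20,330 − 14,100 = 6,230 kg; Δv = 449×9.8×ln(3.263) = 4400.2×1.1827 ≈ 5204 m/s.
Total Δv = 3920 + 3881 + 5204 = 13005 m/s.

Δv ≈ 13.0 km/s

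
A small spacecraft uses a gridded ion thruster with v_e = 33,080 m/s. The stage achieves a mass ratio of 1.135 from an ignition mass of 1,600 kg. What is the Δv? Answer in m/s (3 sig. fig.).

Δv = v_e · ln(1.135) = 33080.0 × 0.1266 ≈ 4189.0 m/s.

Δv ≈ 4190 m/s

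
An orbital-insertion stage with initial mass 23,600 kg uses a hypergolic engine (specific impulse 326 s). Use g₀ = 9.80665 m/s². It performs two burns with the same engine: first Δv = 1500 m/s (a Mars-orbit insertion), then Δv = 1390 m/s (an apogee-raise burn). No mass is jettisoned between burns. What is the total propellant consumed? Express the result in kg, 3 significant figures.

v_e = Isp · g₀ = 326 × 9.80665 = 3197.0 m/s.
After the first burn: m = 23600 × exp(−1500/3197.0) = 23600 × 0.62551 = 14,762 kg.
After the second burn: m = 14,762 × exp(−1390/3197.0) = 14,762 × 0.64740 = 9,556.92 kg.
Total propellant = m₀ − m_final = 23600 − 9,556.92 = 14,043.08 kg.

total propellant consumed ≈ 14000 kg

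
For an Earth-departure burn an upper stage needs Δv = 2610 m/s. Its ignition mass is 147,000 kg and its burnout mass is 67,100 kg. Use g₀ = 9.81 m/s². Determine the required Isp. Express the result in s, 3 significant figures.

ln(m₀/m_f) = ln(147000/67100) = ln(2.191) = 0.7842.
Using Δv = v_e ln(m₀/m_f): v_e = Δv / ln(m₀/m_f) = 2610 / 0.7842 = 3328.0 m/s.
Isp = v_e / g₀ = 3328.0 / 9.81 = 339.2 s.

Isp ≈ 339 s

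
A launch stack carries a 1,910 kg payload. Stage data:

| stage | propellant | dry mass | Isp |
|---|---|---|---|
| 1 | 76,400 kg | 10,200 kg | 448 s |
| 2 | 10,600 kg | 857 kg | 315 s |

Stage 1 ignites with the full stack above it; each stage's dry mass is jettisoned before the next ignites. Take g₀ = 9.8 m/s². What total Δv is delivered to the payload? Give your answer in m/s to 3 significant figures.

Ignition mass of stage 1 = 76,400+10,200 + 10,600+857 + 1,910 = 99,967 kg.
Stage 1: m₀ = 99,967 kg, m_f = 99,967 − 76,400 = 23,567 kg; Δv = 448×9.8×ln(4.242) = 4390.4×1.4450 ≈ 6344 m/s.
Stage 2: m₀ = 13,367 kg, m_f = 13,367 − 10,600 = 2,767 kg; Δv = 315×9.8×ln(4.831) = 3087.0×1.5750 ≈ 4862 m/s.
Total Δv = 6344 + 4862 = 11206 m/s.

Δv ≈ 11200 m/s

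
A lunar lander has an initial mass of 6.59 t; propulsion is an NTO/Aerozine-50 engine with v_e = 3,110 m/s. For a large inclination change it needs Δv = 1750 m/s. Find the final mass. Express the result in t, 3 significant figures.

final mass ≈ 3.75 t

m₀/m_f = exp(Δv / v_e) = exp(1750 / 3110.0) = exp(0.5627) = 1.7554.
m_f = m₀ / 1.7554 = 6.59 / 1.7554 = 3.75413 t.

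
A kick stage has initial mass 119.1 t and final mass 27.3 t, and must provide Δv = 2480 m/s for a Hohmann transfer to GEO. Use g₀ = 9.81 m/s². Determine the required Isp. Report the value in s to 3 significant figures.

Isp ≈ 172 s

ln(m₀/m_f) = ln(119100/27300) = ln(4.363) = 1.4731.
v_e = Δv / ln(m₀/m_f) = 2480 / 1.4731 = 1683.6 m/s.
Isp = v_e / g₀ = 1683.6 / 9.81 = 171.6 s.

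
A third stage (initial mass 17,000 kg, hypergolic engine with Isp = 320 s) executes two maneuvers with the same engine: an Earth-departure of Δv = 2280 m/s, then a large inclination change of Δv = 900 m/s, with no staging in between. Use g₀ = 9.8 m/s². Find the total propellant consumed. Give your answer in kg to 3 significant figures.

total propellant consumed ≈ 10800 kg

v_e = Isp · g₀ = 320 × 9.8 = 3136.0 m/s.
After the first burn: m = 17000 × exp(−2280/3136.0) = 17000 × 0.48334 = 8,216.78 kg.
After the second burn: m = 8,216.78 × exp(−900/3136.0) = 8,216.78 × 0.75052 = 6,166.86 kg.
Total propellant = m₀ − m_final = 17000 − 6,166.86 = 10,833.14 kg.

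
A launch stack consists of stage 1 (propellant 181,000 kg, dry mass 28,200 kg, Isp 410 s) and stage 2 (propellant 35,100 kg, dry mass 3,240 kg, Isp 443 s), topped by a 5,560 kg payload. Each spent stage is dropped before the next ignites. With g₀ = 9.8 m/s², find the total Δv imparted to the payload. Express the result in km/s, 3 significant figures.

Ignition mass of stage 1 = 181,000+28,200 + 35,100+3,240 + 5,560 = 253,100 kg.
Stage 1: m₀ = 253,100 kg, m_f = 253,100 − 181,000 = 72,100 kg; Δv = 410×9.8×ln(3.51) = 4018.0×1.2557 ≈ 5046 m/s.
Stage 2: m₀ = 43,900 kg, m_f = 43,900 − 35,100 = 8,800 kg; Δv = 443×9.8×ln(4.989) = 4341.4×1.6072 ≈ 6977 m/s.
Total Δv = 5046 + 6977 = 12023 m/s.

Δv ≈ 12.0 km/s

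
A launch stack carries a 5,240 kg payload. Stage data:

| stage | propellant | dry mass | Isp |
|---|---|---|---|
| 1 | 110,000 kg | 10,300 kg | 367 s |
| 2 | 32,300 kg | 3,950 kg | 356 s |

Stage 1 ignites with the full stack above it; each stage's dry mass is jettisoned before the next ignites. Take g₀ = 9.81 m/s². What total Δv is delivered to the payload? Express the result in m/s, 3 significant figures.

Ignition mass of stage 1 = 110,000+10,300 + 32,300+3,950 + 5,240 = 161,790 kg.
Stage 1: m₀ = 161,790 kg, m_f = 161,790 − 110,000 = 51,790 kg; Δv = 367×9.81×ln(3.124) = 3600.3×1.1391 ≈ 4101 m/s.
Stage 2: m₀ = 41,490 kg, m_f = 41,490 − 32,300 = 9,190 kg; Δv = 356×9.81×ln(4.515) = 3492.4×1.5073 ≈ 5264 m/s.
Total Δv = 4101 + 5264 = 9365 m/s.

Δv ≈ 9370 m/s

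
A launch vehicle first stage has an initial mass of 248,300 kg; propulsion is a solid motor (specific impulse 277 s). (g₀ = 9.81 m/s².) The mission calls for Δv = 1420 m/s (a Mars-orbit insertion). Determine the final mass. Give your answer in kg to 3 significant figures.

final mass ≈ 147000 kg

v_e = Isp · g₀ = 277 × 9.81 = 2717.4 m/s.
m₀/m_f = exp(Δv / v_e) = exp(1420 / 2717.4) = exp(0.5226) = 1.6863.
m_f = m₀ / 1.6863 = 248,300 / 1.6863 = 147,245 kg.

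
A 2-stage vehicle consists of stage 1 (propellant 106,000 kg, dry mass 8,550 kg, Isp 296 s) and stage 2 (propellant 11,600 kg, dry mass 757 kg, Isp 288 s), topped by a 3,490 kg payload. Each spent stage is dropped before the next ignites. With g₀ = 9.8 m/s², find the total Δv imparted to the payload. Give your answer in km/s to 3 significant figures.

Δv ≈ 8.58 km/s

Ignition mass of stage 1 = 106,000+8,550 + 11,600+757 + 3,490 = 130,397 kg.
Stage 1: m₀ = 130,397 kg, m_f = 130,397 − 106,000 = 24,397 kg; Δv = 296×9.8×ln(5.345) = 2900.8×1.6761 ≈ 4862 m/s.
Stage 2: m₀ = 15,847 kg, m_f = 15,847 − 11,600 = 4,247 kg; Δv = 288×9.8×ln(3.731) = 2822.4×1.3168 ≈ 3716 m/s.
Total Δv = 4862 + 3716 = 8578 m/s.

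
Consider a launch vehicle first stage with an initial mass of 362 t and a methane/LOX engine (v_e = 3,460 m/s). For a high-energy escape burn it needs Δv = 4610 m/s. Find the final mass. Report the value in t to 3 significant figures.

final mass ≈ 95.5 t

By the Tsiolkovsky rocket equation, m₀/m_f = exp(Δv / v_e) = exp(4610 / 3460.0) = exp(1.3324) = 3.7900.
m_f = m₀ / 3.7900 = 362 / 3.7900 = 95.5145 t.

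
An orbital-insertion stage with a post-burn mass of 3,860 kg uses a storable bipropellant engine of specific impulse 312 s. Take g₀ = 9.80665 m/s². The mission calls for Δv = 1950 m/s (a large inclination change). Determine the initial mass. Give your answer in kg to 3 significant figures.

initial mass ≈ 7300 kg

v_e = Isp · g₀ = 312 × 9.80665 = 3059.7 m/s.
By the Tsiolkovsky rocket equation, m₀/m_f = exp(Δv / v_e) = exp(1950 / 3059.7) = exp(0.6373) = 1.8914.
m₀ = m_f × 1.8914 = 3,860 × 1.8914 = 7,300.8 kg.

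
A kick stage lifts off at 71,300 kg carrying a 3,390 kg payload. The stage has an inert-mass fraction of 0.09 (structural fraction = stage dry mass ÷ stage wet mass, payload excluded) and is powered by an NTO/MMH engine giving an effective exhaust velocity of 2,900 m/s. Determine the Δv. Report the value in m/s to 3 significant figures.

Δv ≈ 5840 m/s

Stage wet mass = m₀ − payload = 71,300 − 3,390 = 67,910 kg.
Stage dry mass = ε × stage wet mass = 0.09 × 67,910 = 6,111.9 kg.
Burnout mass m_f = stage dry + payload = 6,111.9 + 3,390 = 9,501.9 kg.
Rocket equation: Δv = v_e · ln(71,300/9,501.9) = 2900.0 × ln(7.504) = 2900.0 × 2.0154 ≈ 5845 m/s.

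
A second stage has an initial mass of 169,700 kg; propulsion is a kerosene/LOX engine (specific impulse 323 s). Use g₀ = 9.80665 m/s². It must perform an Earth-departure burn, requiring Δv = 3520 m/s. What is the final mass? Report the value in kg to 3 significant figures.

final mass ≈ 55900 kg

v_e = Isp · g₀ = 323 × 9.80665 = 3167.5 m/s.
m₀/m_f = exp(Δv / v_e) = exp(3520 / 3167.5) = exp(1.1113) = 3.0382.
m_f = m₀ / 3.0382 = 169,700 / 3.0382 = 55,855.4 kg.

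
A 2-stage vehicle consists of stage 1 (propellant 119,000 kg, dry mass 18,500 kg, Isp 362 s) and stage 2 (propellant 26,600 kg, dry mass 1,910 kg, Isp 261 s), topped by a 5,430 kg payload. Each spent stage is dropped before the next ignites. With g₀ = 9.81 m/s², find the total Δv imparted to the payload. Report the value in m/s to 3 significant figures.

Δv ≈ 8130 m/s

Ignition mass of stage 1 = 119,000+18,500 + 26,600+1,910 + 5,430 = 171,440 kg.
Stage 1: m₀ = 171,440 kg, m_f = 171,440 − 119,000 = 52,440 kg; Δv = 362×9.81×ln(3.269) = 3551.2×1.1846 ≈ 4207 m/s.
Stage 2: m₀ = 33,940 kg, m_f = 33,940 − 26,600 = 7,340 kg; Δv = 261×9.81×ln(4.624) = 2560.4×1.5313 ≈ 3921 m/s.
Total Δv = 4207 + 3921 = 8128 m/s.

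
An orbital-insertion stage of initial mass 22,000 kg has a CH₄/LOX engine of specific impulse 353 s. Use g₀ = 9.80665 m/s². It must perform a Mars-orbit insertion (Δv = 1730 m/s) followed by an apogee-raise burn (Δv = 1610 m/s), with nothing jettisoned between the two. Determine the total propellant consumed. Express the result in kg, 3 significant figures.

total propellant consumed ≈ 13600 kg

v_e = Isp · g₀ = 353 × 9.80665 = 3461.7 m/s.
After the first burn: m = 22000 × exp(−1730/3461.7) = 22000 × 0.60668 = 13,347 kg.
After the second burn: m = 13,347 × exp(−1610/3461.7) = 13,347 × 0.62808 = 8,382.98 kg.
Total propellant = m₀ − m_final = 22000 − 8,382.98 = 13,617.02 kg.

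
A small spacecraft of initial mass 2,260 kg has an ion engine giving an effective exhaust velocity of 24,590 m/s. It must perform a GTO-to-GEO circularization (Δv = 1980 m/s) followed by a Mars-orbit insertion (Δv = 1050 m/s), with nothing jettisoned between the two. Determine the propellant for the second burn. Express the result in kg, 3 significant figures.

propellant for the second burn ≈ 87.2 kg

After the first burn: m = 2260 × exp(−1980/24590.0) = 2260 × 0.92264 = 2,085.17 kg.
After the second burn: m = 2,085.17 × exp(−1050/24590.0) = 2,085.17 × 0.95820 = 1,998.01 kg.
Second-burn propellant = 2,085.17 − 1,998.01 = 87.16 kg.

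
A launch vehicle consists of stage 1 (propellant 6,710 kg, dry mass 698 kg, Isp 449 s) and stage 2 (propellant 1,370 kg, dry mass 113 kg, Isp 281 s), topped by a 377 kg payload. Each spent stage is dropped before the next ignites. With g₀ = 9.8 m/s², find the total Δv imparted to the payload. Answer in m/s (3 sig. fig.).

Δv ≈ 9340 m/s

Ignition mass of stage 1 = 6,710+698 + 1,370+113 + 377 = 9,268 kg.
Stage 1: m₀ = 9,268 kg, m_f = 9,268 − 6,710 = 2,558 kg; Δv = 449×9.8×ln(3.623) = 4400.2×1.2873 ≈ 5665 m/s.
Stage 2: m₀ = 1,860 kg, m_f = 1,860 − 1,370 = 490 kg; Δv = 281×9.8×ln(3.796) = 2753.8×1.3339 ≈ 3673 m/s.
Total Δv = 5665 + 3673 = 9338 m/s.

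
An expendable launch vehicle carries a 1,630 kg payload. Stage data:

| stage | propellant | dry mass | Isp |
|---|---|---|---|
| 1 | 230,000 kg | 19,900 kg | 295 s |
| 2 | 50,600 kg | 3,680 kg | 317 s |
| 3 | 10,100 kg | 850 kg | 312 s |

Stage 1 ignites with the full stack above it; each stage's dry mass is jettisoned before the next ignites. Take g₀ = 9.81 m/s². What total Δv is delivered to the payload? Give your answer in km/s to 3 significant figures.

Δv ≈ 13.1 km/s

Ignition mass of stage 1 = 230,000+19,900 + 50,600+3,680 + 10,100+850 + 1,630 = 316,760 kg.
Stage 1: m₀ = 316,760 kg, m_f = 316,760 − 230,000 = 86,760 kg; Δv = 295×9.81×ln(3.651) = 2894.0×1.2950 ≈ 3748 m/s.
Stage 2: m₀ = 66,860 kg, m_f = 66,860 − 50,600 = 16,260 kg; Δv = 317×9.81×ln(4.112) = 3109.8×1.4139 ≈ 4397 m/s.
Stage 3: m₀ = 12,580 kg, m_f = 12,580 − 10,100 = 2,480 kg; Δv = 312×9.81×ln(5.073) = 3060.7×1.6238 ≈ 4970 m/s.
Total Δv = 3748 + 4397 + 4970 = 13115 m/s.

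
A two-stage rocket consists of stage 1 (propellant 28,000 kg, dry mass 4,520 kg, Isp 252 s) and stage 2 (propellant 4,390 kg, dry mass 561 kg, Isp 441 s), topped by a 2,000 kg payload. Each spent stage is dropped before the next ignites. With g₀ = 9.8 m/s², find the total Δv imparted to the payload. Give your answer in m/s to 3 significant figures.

Ignition mass of stage 1 = 28,000+4,520 + 4,390+561 + 2,000 = 39,471 kg.
Stage 1: m₀ = 39,471 kg, m_f = 39,471 − 28,000 = 11,471 kg; Δv = 252×9.8×ln(3.441) = 2469.6×1.2357 ≈ 3052 m/s.
Stage 2: m₀ = 6,951 kg, m_f = 6,951 − 4,390 = 2,561 kg; Δv = 441×9.8×ln(2.714) = 4321.8×0.9985 ≈ 4315 m/s.
Total Δv = 3052 + 4315 = 7367 m/s.

Δv ≈ 7370 m/s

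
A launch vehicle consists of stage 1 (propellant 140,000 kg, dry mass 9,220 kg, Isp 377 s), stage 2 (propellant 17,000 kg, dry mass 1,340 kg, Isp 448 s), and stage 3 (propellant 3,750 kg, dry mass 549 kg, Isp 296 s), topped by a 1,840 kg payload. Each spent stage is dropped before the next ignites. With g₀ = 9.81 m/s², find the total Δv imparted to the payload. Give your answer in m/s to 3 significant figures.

Δv ≈ 14000 m/s

Ignition mass of stage 1 = 140,000+9,220 + 17,000+1,340 + 3,750+549 + 1,840 = 173,699 kg.
Stage 1: m₀ = 173,699 kg, m_f = 173,699 − 140,000 = 33,699 kg; Δv = 377×9.81×ln(5.154) = 3698.4×1.6399 ≈ 6065 m/s.
Stage 2: m₀ = 24,479 kg, m_f = 24,479 − 17,000 = 7,479 kg; Δv = 448×9.81×ln(3.273) = 4394.9×1.1857 ≈ 5211 m/s.
Stage 3: m₀ = 6,139 kg, m_f = 6,139 − 3,750 = 2,389 kg; Δv = 296×9.81×ln(2.57) = 2903.8×0.9438 ≈ 2741 m/s.
Total Δv = 6065 + 5211 + 2741 = 14017 m/s.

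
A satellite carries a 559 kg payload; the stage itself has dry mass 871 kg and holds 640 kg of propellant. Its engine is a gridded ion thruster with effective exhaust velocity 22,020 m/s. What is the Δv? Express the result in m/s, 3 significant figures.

m₀ = payload + dry + propellant = 559 + 871 + 640 = 2,070 kg.
m_f = payload + dry = 559 + 871 = 1,430 kg.
Using Δv = v_e ln(m₀/m_f): Δv = v_e · ln(m₀/m_f) = 22020.0 × ln(1.448) = 22020.0 × 0.3699 ≈ 8144.6 m/s.

Δv ≈ 8140 m/s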